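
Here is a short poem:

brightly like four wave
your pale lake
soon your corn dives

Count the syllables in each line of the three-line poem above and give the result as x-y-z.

5-3-4

Line 1: "brightly like four wave": 2+1+1+1 = 5
Line 2: "your pale lake": 1+1+1 = 3
Line 3: "soon your corn dives": 1+1+1+1 = 4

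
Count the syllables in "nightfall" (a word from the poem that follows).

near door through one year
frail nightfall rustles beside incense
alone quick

2

"nightfall" has 2 syllables.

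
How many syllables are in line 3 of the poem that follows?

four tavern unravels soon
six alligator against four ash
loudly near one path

Line 3: "loudly near one path": 2+1+1+1 = 5

5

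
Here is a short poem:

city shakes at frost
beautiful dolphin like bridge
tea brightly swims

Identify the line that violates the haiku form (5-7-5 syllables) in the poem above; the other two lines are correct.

Line 1: city (2), shakes (1), at (1), frost (1) → 5 ✓
Line 2: beautiful (3), dolphin (2), like (1), bridge (1) → 7 ✓
Line 3: tea (1), brightly (2), swims (1) → 4 (expected 5)

The third line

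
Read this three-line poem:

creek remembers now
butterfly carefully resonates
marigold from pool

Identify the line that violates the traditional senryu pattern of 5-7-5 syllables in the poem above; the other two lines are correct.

The second line

Line 1: creek(1) + remembers(3) + now(1) = 5 ✓
Line 2: butterfly(3) + carefully(3) + resonates(3) = 9 (expected 7)
Line 3: marigold(3) + from(1) + pool(1) = 5 ✓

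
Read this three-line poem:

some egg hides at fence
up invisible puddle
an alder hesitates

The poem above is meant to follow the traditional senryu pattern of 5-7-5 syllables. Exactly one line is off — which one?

Line 1: some(1) + egg(1) + hides(1) + at(1) + fence(1) = 5 ✓
Line 2: up(1) + invisible(4) + puddle(2) = 7 ✓
Line 3: an(1) + alder(2) + hesitates(3) = 6 (expected 5)

The third line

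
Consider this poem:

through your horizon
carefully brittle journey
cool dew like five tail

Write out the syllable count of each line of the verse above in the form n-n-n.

5-7-5

Line 1: through (1), your (1), horizon (3) → 5
Line 2: carefully (3), brittle (2), journey (2) → 7
Line 3: cool (1), dew (1), like (1), five (1), tail (1) → 5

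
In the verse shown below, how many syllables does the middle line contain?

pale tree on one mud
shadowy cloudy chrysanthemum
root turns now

9

The middle line: shadowy (3), cloudy (2), chrysanthemum (4) → 9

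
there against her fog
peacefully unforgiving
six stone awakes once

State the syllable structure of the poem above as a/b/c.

Line 1: "there against her fog": 1+2+1+1 = 5
Line 2: "peacefully unforgiving": 3+4 = 7
Line 3: "six stone awakes once": 1+1+2+1 = 5

5/7/5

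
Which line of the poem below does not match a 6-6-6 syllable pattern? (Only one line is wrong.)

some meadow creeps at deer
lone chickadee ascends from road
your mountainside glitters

Line 1: some(1) + meadow(2) + creeps(1) + at(1) + deer(1) = 6 ✓
Line 2: lone(1) + chickadee(3) + ascends(2) + from(1) + road(1) = 8 (expected 6)
Line 3: your(1) + mountainside(3) + glitters(2) = 6 ✓

Line 2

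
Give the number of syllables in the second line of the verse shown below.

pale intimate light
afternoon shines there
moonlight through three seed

The second line: afternoon (3), shines (1), there (1) → 5

5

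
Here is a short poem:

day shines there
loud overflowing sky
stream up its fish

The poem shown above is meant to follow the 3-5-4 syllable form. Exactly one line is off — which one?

The second line

Line 1: day(1) + shines(1) + there(1) = 3 ✓
Line 2: loud(1) + overflowing(4) + sky(1) = 6 (expected 5)
Line 3: stream(1) + up(1) + its(1) + fish(1) = 4 ✓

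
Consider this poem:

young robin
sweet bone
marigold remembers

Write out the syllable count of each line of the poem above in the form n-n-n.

Line 1: young (1), robin (2) → 3
Line 2: sweet (1), bone (1) → 2
Line 3: marigold (3), remembers (3) → 6

3-2-6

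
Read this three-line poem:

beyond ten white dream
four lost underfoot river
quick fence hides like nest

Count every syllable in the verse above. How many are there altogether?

Line 1: beyond(2) + ten(1) + white(1) + dream(1) = 5
Line 2: four(1) + lost(1) + underfoot(3) + river(2) = 7
Line 3: quick(1) + fence(1) + hides(1) + like(1) + nest(1) = 5
Total: 5 + 7 + 5 = 17

17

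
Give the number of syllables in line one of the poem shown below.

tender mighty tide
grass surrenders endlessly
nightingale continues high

5

Line one: tender(2) + mighty(2) + tide(1) = 5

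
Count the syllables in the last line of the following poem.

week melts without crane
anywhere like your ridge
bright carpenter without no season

The last line: bright(1) + carpenter(3) + without(2) + no(1) + season(2) = 9

9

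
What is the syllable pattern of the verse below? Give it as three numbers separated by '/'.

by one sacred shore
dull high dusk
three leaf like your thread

5/3/5

Line 1: by (1), one (1), sacred (2), shore (1) → 5
Line 2: dull (1), high (1), dusk (1) → 3
Line 3: three (1), leaf (1), like (1), your (1), thread (1) → 5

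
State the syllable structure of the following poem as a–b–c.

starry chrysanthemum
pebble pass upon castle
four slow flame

6–7–3

Line 1: starry(2) + chrysanthemum(4) = 6
Line 2: pebble(2) + pass(1) + upon(2) + castle(2) = 7
Line 3: four(1) + slow(1) + flame(1) = 3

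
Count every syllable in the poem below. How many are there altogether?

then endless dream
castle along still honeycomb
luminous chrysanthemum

19

Line 1: "then endless dream": 1+2+1 = 4
Line 2: "castle along still honeycomb": 2+2+1+3 = 8
Line 3: "luminous chrysanthemum": 3+4 = 7
Total: 4 + 8 + 7 = 19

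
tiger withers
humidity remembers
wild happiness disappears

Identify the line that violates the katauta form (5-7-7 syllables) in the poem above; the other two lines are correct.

The first line

Line 1: "tiger withers": 2+2 = 4 (expected 5)
Line 2: "humidity remembers": 4+3 = 7 ✓
Line 3: "wild happiness disappears": 1+3+3 = 7 ✓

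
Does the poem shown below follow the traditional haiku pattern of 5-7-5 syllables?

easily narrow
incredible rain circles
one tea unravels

Line 1: easily(3) + narrow(2) = 5 ✓
Line 2: incredible(4) + rain(1) + circles(2) = 7 ✓
Line 3: one(1) + tea(1) + unravels(3) = 5 ✓

Yes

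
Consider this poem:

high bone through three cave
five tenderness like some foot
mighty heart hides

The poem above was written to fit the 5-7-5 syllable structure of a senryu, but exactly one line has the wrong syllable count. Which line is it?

Line 3

Line 1: high(1) + bone(1) + through(1) + three(1) + cave(1) = 5 ✓
Line 2: five(1) + tenderness(3) + like(1) + some(1) + foot(1) = 7 ✓
Line 3: mighty(2) + heart(1) + hides(1) = 4 (expected 5)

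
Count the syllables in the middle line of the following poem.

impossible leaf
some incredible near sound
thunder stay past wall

7

The middle line: some (1), incredible (4), near (1), sound (1) → 7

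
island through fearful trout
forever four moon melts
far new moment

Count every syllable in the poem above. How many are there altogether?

Line 1: island (2), through (1), fearful (2), trout (1) → 6
Line 2: forever (3), four (1), moon (1), melts (1) → 6
Line 3: far (1), new (1), moment (2) → 4
Total: 6 + 6 + 4 = 16

16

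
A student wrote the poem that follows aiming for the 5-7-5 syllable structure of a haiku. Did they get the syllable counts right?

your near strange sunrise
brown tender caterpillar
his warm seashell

No

Line 1: "your near strange sunrise": 1+1+1+2 = 5 ✓
Line 2: "brown tender caterpillar": 1+2+4 = 7 ✓
Line 3: "his warm seashell": 1+1+2 = 4 (expected 5)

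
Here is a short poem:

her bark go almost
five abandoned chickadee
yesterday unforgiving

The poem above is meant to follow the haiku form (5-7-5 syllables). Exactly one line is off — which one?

Line 3

Line 1: her(1) + bark(1) + go(1) + almost(2) = 5 ✓
Line 2: five(1) + abandoned(3) + chickadee(3) = 7 ✓
Line 3: yesterday(3) + unforgiving(4) = 7 (expected 5)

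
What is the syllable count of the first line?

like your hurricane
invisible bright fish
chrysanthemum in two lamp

5

The first line: like (1), your (1), hurricane (3) → 5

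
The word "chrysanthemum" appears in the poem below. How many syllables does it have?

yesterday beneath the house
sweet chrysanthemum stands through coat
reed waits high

"chrysanthemum" has 4 syllables.

4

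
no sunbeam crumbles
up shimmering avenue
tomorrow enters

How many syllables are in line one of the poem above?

5

Line one: no(1) + sunbeam(2) + crumbles(2) = 5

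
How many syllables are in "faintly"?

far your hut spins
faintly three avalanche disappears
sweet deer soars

2

"faintly" has 2 syllables.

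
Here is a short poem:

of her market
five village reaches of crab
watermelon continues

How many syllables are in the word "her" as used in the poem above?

"her" has 1 syllable.

1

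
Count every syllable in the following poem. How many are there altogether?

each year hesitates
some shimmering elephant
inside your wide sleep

17

Line 1: each (1), year (1), hesitates (3) → 5
Line 2: some (1), shimmering (3), elephant (3) → 7
Line 3: inside (2), your (1), wide (1), sleep (1) → 5
Total: 5 + 7 + 5 = 17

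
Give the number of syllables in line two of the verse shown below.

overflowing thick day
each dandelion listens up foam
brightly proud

9

Line two: "each dandelion listens up foam": 1+4+2+1+1 = 9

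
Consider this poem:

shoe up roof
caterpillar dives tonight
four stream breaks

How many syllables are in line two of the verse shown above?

Line two: caterpillar(4) + dives(1) + tonight(2) = 7

7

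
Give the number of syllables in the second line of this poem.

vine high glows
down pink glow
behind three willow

The second line: down (1), pink (1), glow (1) → 3

3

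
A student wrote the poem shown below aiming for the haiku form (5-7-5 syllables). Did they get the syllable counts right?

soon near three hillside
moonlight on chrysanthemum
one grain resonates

Line 1: soon (1), near (1), three (1), hillside (2) → 5 ✓
Line 2: moonlight (2), on (1), chrysanthemum (4) → 7 ✓
Line 3: one (1), grain (1), resonates (3) → 5 ✓

Yes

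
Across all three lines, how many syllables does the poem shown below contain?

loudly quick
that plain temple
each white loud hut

11

Line 1: loudly (2), quick (1) → 3
Line 2: that (1), plain (1), temple (2) → 4
Line 3: each (1), white (1), loud (1), hut (1) → 4
Total: 3 + 4 + 4 = 11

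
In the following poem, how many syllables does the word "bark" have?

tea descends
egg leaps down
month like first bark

1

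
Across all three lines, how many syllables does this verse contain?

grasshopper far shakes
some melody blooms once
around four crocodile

Line 1: grasshopper(3) + far(1) + shakes(1) = 5
Line 2: some(1) + melody(3) + blooms(1) + once(1) = 6
Line 3: around(2) + four(1) + crocodile(3) = 6
Total: 5 + 6 + 6 = 17

17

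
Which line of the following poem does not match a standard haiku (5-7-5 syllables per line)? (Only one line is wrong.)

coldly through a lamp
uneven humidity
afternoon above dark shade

Line 3

Line 1: coldly (2), through (1), a (1), lamp (1) → 5 ✓
Line 2: uneven (3), humidity (4) → 7 ✓
Line 3: afternoon (3), above (2), dark (1), shade (1) → 7 (expected 5)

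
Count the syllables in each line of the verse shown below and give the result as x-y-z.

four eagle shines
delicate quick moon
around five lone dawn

4-5-5

Line 1: four (1), eagle (2), shines (1) → 4
Line 2: delicate (3), quick (1), moon (1) → 5
Line 3: around (2), five (1), lone (1), dawn (1) → 5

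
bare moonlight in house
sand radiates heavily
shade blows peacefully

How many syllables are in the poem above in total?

Line 1: bare (1), moonlight (2), in (1), house (1) → 5
Line 2: sand (1), radiates (3), heavily (3) → 7
Line 3: shade (1), blows (1), peacefully (3) → 5
Total: 5 + 7 + 5 = 17

17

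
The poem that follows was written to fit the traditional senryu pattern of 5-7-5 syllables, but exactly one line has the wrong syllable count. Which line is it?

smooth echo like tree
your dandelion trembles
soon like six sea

The third line

Line 1: "smooth echo like tree": 1+2+1+1 = 5 ✓
Line 2: "your dandelion trembles": 1+4+2 = 7 ✓
Line 3: "soon like six sea": 1+1+1+1 = 4 (expected 5)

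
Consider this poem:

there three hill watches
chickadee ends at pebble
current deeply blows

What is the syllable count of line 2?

7

Line 2: "chickadee ends at pebble": 3+1+1+2 = 7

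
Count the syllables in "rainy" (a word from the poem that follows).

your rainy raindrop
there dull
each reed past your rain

2

"rainy" has 2 syllables.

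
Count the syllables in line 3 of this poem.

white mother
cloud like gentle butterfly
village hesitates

5

Line 3: village(2) + hesitates(3) = 5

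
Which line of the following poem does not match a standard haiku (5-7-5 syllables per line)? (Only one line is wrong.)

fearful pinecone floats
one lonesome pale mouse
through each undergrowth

Line 1: "fearful pinecone floats": 2+2+1 = 5 ✓
Line 2: "one lonesome pale mouse": 1+2+1+1 = 5 (expected 7)
Line 3: "through each undergrowth": 1+1+3 = 5 ✓

The second line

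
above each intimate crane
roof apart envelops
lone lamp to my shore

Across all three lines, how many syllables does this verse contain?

18

Line 1: above (2), each (1), intimate (3), crane (1) → 7
Line 2: roof (1), apart (2), envelops (3) → 6
Line 3: lone (1), lamp (1), to (1), my (1), shore (1) → 5
Total: 7 + 6 + 5 = 18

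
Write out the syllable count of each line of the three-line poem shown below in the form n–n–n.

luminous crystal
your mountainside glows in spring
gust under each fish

5–7–5

Line 1: luminous(3) + crystal(2) = 5
Line 2: your(1) + mountainside(3) + glows(1) + in(1) + spring(1) = 7
Line 3: gust(1) + under(2) + each(1) + fish(1) = 5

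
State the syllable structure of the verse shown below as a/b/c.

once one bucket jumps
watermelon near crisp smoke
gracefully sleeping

Line 1: once (1), one (1), bucket (2), jumps (1) → 5
Line 2: watermelon (4), near (1), crisp (1), smoke (1) → 7
Line 3: gracefully (3), sleeping (2) → 5

5/7/5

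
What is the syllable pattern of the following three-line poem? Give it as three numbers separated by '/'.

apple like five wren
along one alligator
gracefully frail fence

Line 1: apple (2), like (1), five (1), wren (1) → 5
Line 2: along (2), one (1), alligator (4) → 7
Line 3: gracefully (3), frail (1), fence (1) → 5

5/7/5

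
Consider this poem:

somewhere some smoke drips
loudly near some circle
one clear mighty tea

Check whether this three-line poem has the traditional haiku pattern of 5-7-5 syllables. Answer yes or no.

Line 1: "somewhere some smoke drips": 2+1+1+1 = 5 ✓
Line 2: "loudly near some circle": 2+1+1+2 = 6 (expected 7)
Line 3: "one clear mighty tea": 1+1+2+1 = 5 ✓

No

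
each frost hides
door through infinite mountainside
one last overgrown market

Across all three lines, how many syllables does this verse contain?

Line 1: each (1), frost (1), hides (1) → 3
Line 2: door (1), through (1), infinite (3), mountainside (3) → 8
Line 3: one (1), last (1), overgrown (3), market (2) → 7
Total: 3 + 8 + 7 = 18

18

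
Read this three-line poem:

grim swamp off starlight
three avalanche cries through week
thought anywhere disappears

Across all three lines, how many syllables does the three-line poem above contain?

Line 1: grim (1), swamp (1), off (1), starlight (2) → 5
Line 2: three (1), avalanche (3), cries (1), through (1), week (1) → 7
Line 3: thought (1), anywhere (3), disappears (3) → 7
Total: 5 + 7 + 7 = 19

19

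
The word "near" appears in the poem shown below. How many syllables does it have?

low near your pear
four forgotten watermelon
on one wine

1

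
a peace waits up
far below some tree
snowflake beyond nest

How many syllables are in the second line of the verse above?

5

The second line: "far below some tree": 1+2+1+1 = 5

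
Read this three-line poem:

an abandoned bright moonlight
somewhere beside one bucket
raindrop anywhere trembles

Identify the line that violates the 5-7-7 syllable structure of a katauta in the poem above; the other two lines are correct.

Line 1: an (1), abandoned (3), bright (1), moonlight (2) → 7 (expected 5)
Line 2: somewhere (2), beside (2), one (1), bucket (2) → 7 ✓
Line 3: raindrop (2), anywhere (3), trembles (2) → 7 ✓

Line 1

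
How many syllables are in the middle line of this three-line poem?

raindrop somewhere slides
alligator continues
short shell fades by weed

The middle line: "alligator continues": 4+3 = 7

7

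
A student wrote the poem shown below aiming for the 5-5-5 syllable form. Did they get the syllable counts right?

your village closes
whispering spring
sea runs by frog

Line 1: your (1), village (2), closes (2) → 5 ✓
Line 2: whispering (3), spring (1) → 4 (expected 5)
Line 3: sea (1), runs (1), by (1), frog (1) → 4 (expected 5)

No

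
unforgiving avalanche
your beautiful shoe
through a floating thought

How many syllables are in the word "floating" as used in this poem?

"floating" has 2 syllables.

2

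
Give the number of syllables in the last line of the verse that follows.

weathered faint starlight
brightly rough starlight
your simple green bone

5

The last line: "your simple green bone": 1+2+1+1 = 5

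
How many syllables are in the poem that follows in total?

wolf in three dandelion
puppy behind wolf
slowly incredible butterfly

21

Line 1: "wolf in three dandelion": 1+1+1+4 = 7
Line 2: "puppy behind wolf": 2+2+1 = 5
Line 3: "slowly incredible butterfly": 2+4+3 = 9
Total: 7 + 5 + 9 = 21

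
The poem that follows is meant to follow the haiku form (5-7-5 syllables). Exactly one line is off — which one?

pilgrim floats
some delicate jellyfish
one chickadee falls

The first line

Line 1: "pilgrim floats": 2+1 = 3 (expected 5)
Line 2: "some delicate jellyfish": 1+3+3 = 7 ✓
Line 3: "one chickadee falls": 1+3+1 = 5 ✓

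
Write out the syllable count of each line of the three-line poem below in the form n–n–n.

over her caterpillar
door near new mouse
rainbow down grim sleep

7–4–5

Line 1: over(2) + her(1) + caterpillar(4) = 7
Line 2: door(1) + near(1) + new(1) + mouse(1) = 4
Line 3: rainbow(2) + down(1) + grim(1) + sleep(1) = 5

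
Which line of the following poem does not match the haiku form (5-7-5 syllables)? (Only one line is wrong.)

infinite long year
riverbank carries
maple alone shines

Line 2

Line 1: infinite(3) + long(1) + year(1) = 5 ✓
Line 2: riverbank(3) + carries(2) = 5 (expected 7)
Line 3: maple(2) + alone(2) + shines(1) = 5 ✓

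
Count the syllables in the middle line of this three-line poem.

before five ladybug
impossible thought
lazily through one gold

5

The middle line: "impossible thought": 4+1 = 5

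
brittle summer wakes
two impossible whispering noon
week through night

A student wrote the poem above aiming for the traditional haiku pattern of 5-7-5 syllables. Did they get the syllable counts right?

No

Line 1: "brittle summer wakes": 2+2+1 = 5 ✓
Line 2: "two impossible whispering noon": 1+4+3+1 = 9 (expected 7)
Line 3: "week through night": 1+1+1 = 3 (expected 5)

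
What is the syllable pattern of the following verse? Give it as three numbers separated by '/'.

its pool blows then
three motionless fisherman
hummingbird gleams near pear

Line 1: its (1), pool (1), blows (1), then (1) → 4
Line 2: three (1), motionless (3), fisherman (3) → 7
Line 3: hummingbird (3), gleams (1), near (1), pear (1) → 6

4/7/6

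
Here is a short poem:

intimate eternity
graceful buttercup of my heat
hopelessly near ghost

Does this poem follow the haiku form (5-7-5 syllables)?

Line 1: intimate (3), eternity (4) → 7 (expected 5)
Line 2: graceful (2), buttercup (3), of (1), my (1), heat (1) → 8 (expected 7)
Line 3: hopelessly (3), near (1), ghost (1) → 5 ✓

No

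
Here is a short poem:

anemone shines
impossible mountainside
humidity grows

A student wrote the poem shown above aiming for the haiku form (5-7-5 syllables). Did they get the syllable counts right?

Line 1: anemone(4) + shines(1) = 5 ✓
Line 2: impossible(4) + mountainside(3) = 7 ✓
Line 3: humidity(4) + grows(1) = 5 ✓

Yes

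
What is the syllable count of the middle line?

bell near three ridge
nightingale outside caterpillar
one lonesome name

9

The middle line: nightingale(3) + outside(2) + caterpillar(4) = 9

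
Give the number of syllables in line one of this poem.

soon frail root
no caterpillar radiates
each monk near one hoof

Line one: "soon frail root": 1+1+1 = 3

3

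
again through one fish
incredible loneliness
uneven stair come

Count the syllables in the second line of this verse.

The second line: incredible(4) + loneliness(3) = 7

7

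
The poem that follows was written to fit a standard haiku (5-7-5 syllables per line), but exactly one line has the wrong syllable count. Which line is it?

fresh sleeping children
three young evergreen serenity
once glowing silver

Line 1: fresh (1), sleeping (2), children (2) → 5 ✓
Line 2: three (1), young (1), evergreen (3), serenity (4) → 9 (expected 7)
Line 3: once (1), glowing (2), silver (2) → 5 ✓

The second line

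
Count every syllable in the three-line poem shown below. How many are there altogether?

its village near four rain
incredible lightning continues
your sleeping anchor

Line 1: "its village near four rain": 1+2+1+1+1 = 6
Line 2: "incredible lightning continues": 4+2+3 = 9
Line 3: "your sleeping anchor": 1+2+2 = 5
Total: 6 + 9 + 5 = 20

20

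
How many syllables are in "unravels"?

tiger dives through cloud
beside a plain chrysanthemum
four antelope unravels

"unravels" has 3 syllables.

3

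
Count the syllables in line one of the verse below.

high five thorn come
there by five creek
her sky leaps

4

Line one: "high five thorn come": 1+1+1+1 = 4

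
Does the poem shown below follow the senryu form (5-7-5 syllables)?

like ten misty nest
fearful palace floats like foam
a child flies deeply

Yes

Line 1: "like ten misty nest": 1+1+2+1 = 5 ✓
Line 2: "fearful palace floats like foam": 2+2+1+1+1 = 7 ✓
Line 3: "a child flies deeply": 1+1+1+2 = 5 ✓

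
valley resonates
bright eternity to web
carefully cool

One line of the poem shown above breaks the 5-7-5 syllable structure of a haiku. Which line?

Line 1: valley(2) + resonates(3) = 5 ✓
Line 2: bright(1) + eternity(4) + to(1) + web(1) = 7 ✓
Line 3: carefully(3) + cool(1) = 4 (expected 5)

The third line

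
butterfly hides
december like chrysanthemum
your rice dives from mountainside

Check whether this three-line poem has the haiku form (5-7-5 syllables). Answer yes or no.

No

Line 1: "butterfly hides": 3+1 = 4 (expected 5)
Line 2: "december like chrysanthemum": 3+1+4 = 8 (expected 7)
Line 3: "your rice dives from mountainside": 1+1+1+1+3 = 7 (expected 5)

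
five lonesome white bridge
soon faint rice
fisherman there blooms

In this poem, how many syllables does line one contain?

5

Line one: five (1), lonesome (2), white (1), bridge (1) → 5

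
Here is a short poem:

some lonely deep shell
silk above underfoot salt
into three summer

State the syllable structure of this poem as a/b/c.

5/7/5

Line 1: "some lonely deep shell": 1+2+1+1 = 5
Line 2: "silk above underfoot salt": 1+2+3+1 = 7
Line 3: "into three summer": 2+1+2 = 5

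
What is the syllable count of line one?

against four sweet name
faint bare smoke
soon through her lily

5

Line one: against(2) + four(1) + sweet(1) + name(1) = 5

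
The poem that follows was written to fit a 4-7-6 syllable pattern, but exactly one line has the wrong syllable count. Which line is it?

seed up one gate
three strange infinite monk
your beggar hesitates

Line 1: seed(1) + up(1) + one(1) + gate(1) = 4 ✓
Line 2: three(1) + strange(1) + infinite(3) + monk(1) = 6 (expected 7)
Line 3: your(1) + beggar(2) + hesitates(3) = 6 ✓

The second line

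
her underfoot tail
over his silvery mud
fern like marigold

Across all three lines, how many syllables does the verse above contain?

Line 1: her(1) + underfoot(3) + tail(1) = 5
Line 2: over(2) + his(1) + silvery(3) + mud(1) = 7
Line 3: fern(1) + like(1) + marigold(3) = 5
Total: 5 + 7 + 5 = 17

17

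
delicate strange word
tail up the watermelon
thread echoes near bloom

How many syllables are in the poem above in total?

Line 1: "delicate strange word": 3+1+1 = 5
Line 2: "tail up the watermelon": 1+1+1+4 = 7
Line 3: "thread echoes near bloom": 1+2+1+1 = 5
Total: 5 + 7 + 5 = 17

17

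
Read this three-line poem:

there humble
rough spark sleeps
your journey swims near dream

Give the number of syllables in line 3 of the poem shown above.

Line 3: "your journey swims near dream": 1+2+1+1+1 = 6

6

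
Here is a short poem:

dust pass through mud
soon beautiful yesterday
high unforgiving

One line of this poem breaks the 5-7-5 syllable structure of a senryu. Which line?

Line 1

Line 1: "dust pass through mud": 1+1+1+1 = 4 (expected 5)
Line 2: "soon beautiful yesterday": 1+3+3 = 7 ✓
Line 3: "high unforgiving": 1+4 = 5 ✓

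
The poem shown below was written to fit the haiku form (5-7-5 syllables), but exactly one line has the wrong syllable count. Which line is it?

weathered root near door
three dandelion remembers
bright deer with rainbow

Line 1: "weathered root near door": 2+1+1+1 = 5 ✓
Line 2: "three dandelion remembers": 1+4+3 = 8 (expected 7)
Line 3: "bright deer with rainbow": 1+1+1+2 = 5 ✓

The second line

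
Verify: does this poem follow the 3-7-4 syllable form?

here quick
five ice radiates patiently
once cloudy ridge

Line 1: here (1), quick (1) → 2 (expected 3)
Line 2: five (1), ice (1), radiates (3), patiently (3) → 8 (expected 7)
Line 3: once (1), cloudy (2), ridge (1) → 4 ✓

No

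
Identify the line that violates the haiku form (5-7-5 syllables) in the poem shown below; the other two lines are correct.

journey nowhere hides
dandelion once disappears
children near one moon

Line 2

Line 1: journey (2), nowhere (2), hides (1) → 5 ✓
Line 2: dandelion (4), once (1), disappears (3) → 8 (expected 7)
Line 3: children (2), near (1), one (1), moon (1) → 5 ✓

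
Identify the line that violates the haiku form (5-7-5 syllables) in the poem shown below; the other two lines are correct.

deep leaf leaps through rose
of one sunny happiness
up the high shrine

Line 1: deep(1) + leaf(1) + leaps(1) + through(1) + rose(1) = 5 ✓
Line 2: of(1) + one(1) + sunny(2) + happiness(3) = 7 ✓
Line 3: up(1) + the(1) + high(1) + shrine(1) = 4 (expected 5)

The third line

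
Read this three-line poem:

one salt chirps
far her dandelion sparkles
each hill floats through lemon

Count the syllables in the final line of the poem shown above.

6

The final line: each (1), hill (1), floats (1), through (1), lemon (2) → 6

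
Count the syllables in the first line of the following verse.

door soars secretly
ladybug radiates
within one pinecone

5

The first line: "door soars secretly": 1+1+3 = 5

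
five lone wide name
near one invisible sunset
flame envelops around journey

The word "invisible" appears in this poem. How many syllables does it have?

4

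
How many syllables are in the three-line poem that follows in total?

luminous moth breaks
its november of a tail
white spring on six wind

Line 1: luminous(3) + moth(1) + breaks(1) = 5
Line 2: its(1) + november(3) + of(1) + a(1) + tail(1) = 7
Line 3: white(1) + spring(1) + on(1) + six(1) + wind(1) = 5
Total: 5 + 7 + 5 = 17

17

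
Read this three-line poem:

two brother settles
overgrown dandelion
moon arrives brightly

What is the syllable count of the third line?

The third line: "moon arrives brightly": 1+2+2 = 5

5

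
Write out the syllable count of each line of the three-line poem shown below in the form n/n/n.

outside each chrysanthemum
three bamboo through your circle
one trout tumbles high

Line 1: "outside each chrysanthemum": 2+1+4 = 7
Line 2: "three bamboo through your circle": 1+2+1+1+2 = 7
Line 3: "one trout tumbles high": 1+1+2+1 = 5

7/7/5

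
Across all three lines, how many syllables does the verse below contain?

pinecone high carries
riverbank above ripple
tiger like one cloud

17

Line 1: "pinecone high carries": 2+1+2 = 5
Line 2: "riverbank above ripple": 3+2+2 = 7
Line 3: "tiger like one cloud": 2+1+1+1 = 5
Total: 5 + 7 + 5 = 17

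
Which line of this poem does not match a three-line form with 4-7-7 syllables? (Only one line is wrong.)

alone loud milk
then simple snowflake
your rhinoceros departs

Line 1: "alone loud milk": 2+1+1 = 4 ✓
Line 2: "then simple snowflake": 1+2+2 = 5 (expected 7)
Line 3: "your rhinoceros departs": 1+4+2 = 7 ✓

Line 2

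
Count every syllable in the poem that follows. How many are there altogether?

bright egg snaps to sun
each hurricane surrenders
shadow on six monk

17

Line 1: "bright egg snaps to sun": 1+1+1+1+1 = 5
Line 2: "each hurricane surrenders": 1+3+3 = 7
Line 3: "shadow on six monk": 2+1+1+1 = 5
Total: 5 + 7 + 5 = 17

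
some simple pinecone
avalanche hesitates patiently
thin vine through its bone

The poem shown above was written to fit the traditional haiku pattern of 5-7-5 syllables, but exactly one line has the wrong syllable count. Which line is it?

The second line

Line 1: "some simple pinecone": 1+2+2 = 5 ✓
Line 2: "avalanche hesitates patiently": 3+3+3 = 9 (expected 7)
Line 3: "thin vine through its bone": 1+1+1+1+1 = 5 ✓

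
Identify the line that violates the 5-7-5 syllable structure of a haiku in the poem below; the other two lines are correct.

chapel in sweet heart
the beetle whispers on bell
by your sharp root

Line 1: chapel(2) + in(1) + sweet(1) + heart(1) = 5 ✓
Line 2: the(1) + beetle(2) + whispers(2) + on(1) + bell(1) = 7 ✓
Line 3: by(1) + your(1) + sharp(1) + root(1) = 4 (expected 5)

The third line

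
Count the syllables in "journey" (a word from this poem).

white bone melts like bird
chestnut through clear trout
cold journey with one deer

"journey" has 2 syllables.

2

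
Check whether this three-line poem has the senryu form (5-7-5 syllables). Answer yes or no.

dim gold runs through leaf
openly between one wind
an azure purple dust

Line 1: dim (1), gold (1), runs (1), through (1), leaf (1) → 5 ✓
Line 2: openly (3), between (2), one (1), wind (1) → 7 ✓
Line 3: an (1), azure (2), purple (2), dust (1) → 6 (expected 5)

No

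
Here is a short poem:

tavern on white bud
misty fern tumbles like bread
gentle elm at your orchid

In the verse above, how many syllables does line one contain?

Line one: tavern(2) + on(1) + white(1) + bud(1) = 5

5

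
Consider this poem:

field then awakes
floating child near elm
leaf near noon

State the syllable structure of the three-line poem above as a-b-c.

4-5-3

Line 1: field(1) + then(1) + awakes(2) = 4
Line 2: floating(2) + child(1) + near(1) + elm(1) = 5
Line 3: leaf(1) + near(1) + noon(1) = 3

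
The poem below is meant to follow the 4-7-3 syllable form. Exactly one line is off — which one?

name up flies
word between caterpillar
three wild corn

Line 1

Line 1: "name up flies": 1+1+1 = 3 (expected 4)
Line 2: "word between caterpillar": 1+2+4 = 7 ✓
Line 3: "three wild corn": 1+1+1 = 3 ✓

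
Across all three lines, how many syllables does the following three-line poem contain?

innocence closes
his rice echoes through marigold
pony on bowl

Line 1: innocence (3), closes (2) → 5
Line 2: his (1), rice (1), echoes (2), through (1), marigold (3) → 8
Line 3: pony (2), on (1), bowl (1) → 4
Total: 5 + 8 + 4 = 17

17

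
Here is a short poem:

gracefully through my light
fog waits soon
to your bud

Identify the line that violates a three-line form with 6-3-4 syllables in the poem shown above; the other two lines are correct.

The third line

Line 1: gracefully (3), through (1), my (1), light (1) → 6 ✓
Line 2: fog (1), waits (1), soon (1) → 3 ✓
Line 3: to (1), your (1), bud (1) → 3 (expected 4)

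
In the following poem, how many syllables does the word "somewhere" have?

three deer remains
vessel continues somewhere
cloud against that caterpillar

2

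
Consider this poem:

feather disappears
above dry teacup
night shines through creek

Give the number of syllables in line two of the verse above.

Line two: above(2) + dry(1) + teacup(2) = 5

5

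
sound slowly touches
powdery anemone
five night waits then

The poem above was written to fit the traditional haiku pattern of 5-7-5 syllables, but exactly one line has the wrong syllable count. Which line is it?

The third line

Line 1: sound(1) + slowly(2) + touches(2) = 5 ✓
Line 2: powdery(3) + anemone(4) = 7 ✓
Line 3: five(1) + night(1) + waits(1) + then(1) = 4 (expected 5)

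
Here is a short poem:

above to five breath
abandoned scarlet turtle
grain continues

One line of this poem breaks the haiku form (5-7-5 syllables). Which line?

Line 1: above (2), to (1), five (1), breath (1) → 5 ✓
Line 2: abandoned (3), scarlet (2), turtle (2) → 7 ✓
Line 3: grain (1), continues (3) → 4 (expected 5)

Line 3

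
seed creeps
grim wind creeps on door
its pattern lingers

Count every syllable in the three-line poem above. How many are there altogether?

Line 1: seed(1) + creeps(1) = 2
Line 2: grim(1) + wind(1) + creeps(1) + on(1) + door(1) = 5
Line 3: its(1) + pattern(2) + lingers(2) = 5
Total: 2 + 5 + 5 = 12

12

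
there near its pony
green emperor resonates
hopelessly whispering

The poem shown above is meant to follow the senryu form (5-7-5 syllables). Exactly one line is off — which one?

Line 3

Line 1: there(1) + near(1) + its(1) + pony(2) = 5 ✓
Line 2: green(1) + emperor(3) + resonates(3) = 7 ✓
Line 3: hopelessly(3) + whispering(3) = 6 (expected 5)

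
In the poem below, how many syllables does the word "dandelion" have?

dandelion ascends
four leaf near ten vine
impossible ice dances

4

"dandelion" has 4 syllables.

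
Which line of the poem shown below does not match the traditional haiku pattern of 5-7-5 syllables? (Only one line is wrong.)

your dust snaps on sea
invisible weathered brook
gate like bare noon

Line 1: your (1), dust (1), snaps (1), on (1), sea (1) → 5 ✓
Line 2: invisible (4), weathered (2), brook (1) → 7 ✓
Line 3: gate (1), like (1), bare (1), noon (1) → 4 (expected 5)

Line 3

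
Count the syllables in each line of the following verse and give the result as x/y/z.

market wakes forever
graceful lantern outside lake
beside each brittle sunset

Line 1: "market wakes forever": 2+1+3 = 6
Line 2: "graceful lantern outside lake": 2+2+2+1 = 7
Line 3: "beside each brittle sunset": 2+1+2+2 = 7

6/7/7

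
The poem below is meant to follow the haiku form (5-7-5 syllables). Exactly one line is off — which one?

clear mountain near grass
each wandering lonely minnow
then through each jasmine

Line 1: "clear mountain near grass": 1+2+1+1 = 5 ✓
Line 2: "each wandering lonely minnow": 1+3+2+2 = 8 (expected 7)
Line 3: "then through each jasmine": 1+1+1+2 = 5 ✓

Line 2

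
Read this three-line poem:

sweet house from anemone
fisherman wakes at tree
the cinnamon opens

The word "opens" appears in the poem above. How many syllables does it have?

"opens" has 2 syllables.

2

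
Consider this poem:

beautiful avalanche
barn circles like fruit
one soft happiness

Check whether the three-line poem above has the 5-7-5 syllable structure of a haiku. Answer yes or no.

Line 1: beautiful(3) + avalanche(3) = 6 (expected 5)
Line 2: barn(1) + circles(2) + like(1) + fruit(1) = 5 (expected 7)
Line 3: one(1) + soft(1) + happiness(3) = 5 ✓

No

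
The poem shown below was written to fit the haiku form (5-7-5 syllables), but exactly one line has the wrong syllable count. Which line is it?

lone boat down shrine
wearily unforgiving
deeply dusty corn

Line 1

Line 1: "lone boat down shrine": 1+1+1+1 = 4 (expected 5)
Line 2: "wearily unforgiving": 3+4 = 7 ✓
Line 3: "deeply dusty corn": 2+2+1 = 5 ✓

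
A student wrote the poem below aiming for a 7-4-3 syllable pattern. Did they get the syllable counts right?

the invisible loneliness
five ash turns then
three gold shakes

Line 1: the(1) + invisible(4) + loneliness(3) = 8 (expected 7)
Line 2: five(1) + ash(1) + turns(1) + then(1) = 4 ✓
Line 3: three(1) + gold(1) + shakes(1) = 3 ✓

No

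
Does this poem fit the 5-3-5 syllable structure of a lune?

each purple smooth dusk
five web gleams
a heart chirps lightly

Yes

Line 1: "each purple smooth dusk": 1+2+1+1 = 5 ✓
Line 2: "five web gleams": 1+1+1 = 3 ✓
Line 3: "a heart chirps lightly": 1+1+1+2 = 5 ✓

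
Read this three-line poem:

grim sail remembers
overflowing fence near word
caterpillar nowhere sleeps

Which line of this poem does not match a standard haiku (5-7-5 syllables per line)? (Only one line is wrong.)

Line 1: grim (1), sail (1), remembers (3) → 5 ✓
Line 2: overflowing (4), fence (1), near (1), word (1) → 7 ✓
Line 3: caterpillar (4), nowhere (2), sleeps (1) → 7 (expected 5)

Line 3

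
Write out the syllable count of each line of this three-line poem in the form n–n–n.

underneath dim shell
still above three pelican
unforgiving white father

Line 1: underneath(3) + dim(1) + shell(1) = 5
Line 2: still(1) + above(2) + three(1) + pelican(3) = 7
Line 3: unforgiving(4) + white(1) + father(2) = 7

5–7–7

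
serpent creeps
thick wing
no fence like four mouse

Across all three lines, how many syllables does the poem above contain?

10

Line 1: serpent (2), creeps (1) → 3
Line 2: thick (1), wing (1) → 2
Line 3: no (1), fence (1), like (1), four (1), mouse (1) → 5
Total: 3 + 2 + 5 = 10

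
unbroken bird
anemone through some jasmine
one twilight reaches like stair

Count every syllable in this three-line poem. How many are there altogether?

19

Line 1: unbroken (3), bird (1) → 4
Line 2: anemone (4), through (1), some (1), jasmine (2) → 8
Line 3: one (1), twilight (2), reaches (2), like (1), stair (1) → 7
Total: 4 + 8 + 7 = 19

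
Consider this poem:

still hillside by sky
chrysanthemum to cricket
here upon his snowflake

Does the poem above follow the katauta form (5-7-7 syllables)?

Line 1: still(1) + hillside(2) + by(1) + sky(1) = 5 ✓
Line 2: chrysanthemum(4) + to(1) + cricket(2) = 7 ✓
Line 3: here(1) + upon(2) + his(1) + snowflake(2) = 6 (expected 7)

No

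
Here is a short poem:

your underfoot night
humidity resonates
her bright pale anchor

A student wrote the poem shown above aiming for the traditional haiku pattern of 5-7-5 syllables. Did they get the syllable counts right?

Yes

Line 1: your (1), underfoot (3), night (1) → 5 ✓
Line 2: humidity (4), resonates (3) → 7 ✓
Line 3: her (1), bright (1), pale (1), anchor (2) → 5 ✓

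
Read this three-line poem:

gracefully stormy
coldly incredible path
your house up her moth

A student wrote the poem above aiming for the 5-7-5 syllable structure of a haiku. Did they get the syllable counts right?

Yes

Line 1: "gracefully stormy": 3+2 = 5 ✓
Line 2: "coldly incredible path": 2+4+1 = 7 ✓
Line 3: "your house up her moth": 1+1+1+1+1 = 5 ✓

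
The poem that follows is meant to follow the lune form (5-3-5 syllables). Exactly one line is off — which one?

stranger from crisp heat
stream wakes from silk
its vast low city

Line 1: stranger(2) + from(1) + crisp(1) + heat(1) = 5 ✓
Line 2: stream(1) + wakes(1) + from(1) + silk(1) = 4 (expected 3)
Line 3: its(1) + vast(1) + low(1) + city(2) = 5 ✓

Line 2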